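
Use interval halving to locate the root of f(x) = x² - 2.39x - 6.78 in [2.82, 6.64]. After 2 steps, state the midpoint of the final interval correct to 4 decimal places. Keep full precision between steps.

f(2.820000) = -5.567400, f(6.640000) = 21.440000 (opposite signs)
step 1: m = 4.730000, f(m) = 4.288200 > 0 → root in [2.820000, 4.730000]
step 2: m = 3.775000, f(m) = -1.551625 < 0 → root in [3.775000, 4.730000]
Midpoint of [3.775000, 4.730000] = 4.252500

4.2525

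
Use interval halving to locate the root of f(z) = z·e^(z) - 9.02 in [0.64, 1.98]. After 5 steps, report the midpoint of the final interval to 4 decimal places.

1.6659

f(0.640000) = -7.806252, f(1.980000) = 5.320631 (opposite signs)
step 1: m = 1.310000, f(m) = -4.164912 < 0 → root in [1.310000, 1.980000]
step 2: m = 1.645000, f(m) = -0.497239 < 0 → root in [1.645000, 1.980000]
step 3: m = 1.812500, f(m) = 2.082909 > 0 → root in [1.645000, 1.812500]
step 4: m = 1.728750, f(m) = 0.719099 > 0 → root in [1.645000, 1.728750]
step 5: m = 1.686875, f(m) = 0.093462 > 0 → root in [1.645000, 1.686875]
Midpoint of [1.645000, 1.686875] = 1.665938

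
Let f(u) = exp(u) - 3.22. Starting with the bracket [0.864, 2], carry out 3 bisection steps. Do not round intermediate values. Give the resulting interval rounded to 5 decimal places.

[1.14800, 1.29000]

f(0.864000) = -0.847368, f(2.000000) = 4.169056 (opposite signs)
step 1: m = 1.432000, f(m) = 0.967065 > 0 → root in [0.864000, 1.432000]
step 2: m = 1.148000, f(m) = -0.068117 < 0 → root in [1.148000, 1.432000]
step 3: m = 1.290000, f(m) = 0.412787 > 0 → root in [1.148000, 1.290000]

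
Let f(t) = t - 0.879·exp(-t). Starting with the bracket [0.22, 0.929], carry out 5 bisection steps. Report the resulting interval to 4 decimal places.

[0.5080, 0.5302]

f(0.220000) = -0.485414, f(0.929000) = 0.581840 (opposite signs)
step 1: m = 0.574500, f(m) = 0.079635 > 0 → root in [0.220000, 0.574500]
step 2: m = 0.397250, f(m) = -0.193584 < 0 → root in [0.397250, 0.574500]
step 3: m = 0.485875, f(m) = -0.054849 < 0 → root in [0.485875, 0.574500]
step 4: m = 0.530188, f(m) = 0.012901 > 0 → root in [0.485875, 0.530188]
step 5: m = 0.508031, f(m) = -0.020845 < 0 → root in [0.508031, 0.530188]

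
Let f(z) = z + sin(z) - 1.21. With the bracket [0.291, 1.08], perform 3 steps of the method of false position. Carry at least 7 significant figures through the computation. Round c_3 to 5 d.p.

False-position update: c = (a·f(b) − b·f(a))/(f(b) − f(a)); replace the endpoint whose sign matches f(c).
f(0.291000) = -0.632090, f(1.080000) = 0.751958
step 1: c = 0.651334, f(c) = 0.047581 > 0 → new bracket [0.291000, 0.651334]
step 2: c = 0.626108, f(c) = 0.002104 > 0 → new bracket [0.291000, 0.626108]
step 3: c = 0.624997, f(c) = 0.000091 > 0 → new bracket [0.291000, 0.624997]

0.62500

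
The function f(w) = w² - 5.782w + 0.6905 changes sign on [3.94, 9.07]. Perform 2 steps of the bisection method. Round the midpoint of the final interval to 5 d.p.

5.86375

f(3.940000) = -6.566980, f(9.070000) = 30.512660 (opposite signs)
step 1: m = 6.505000, f(m) = 5.393615 > 0 → root in [3.940000, 6.505000]
step 2: m = 5.222500, f(m) = -2.231489 < 0 → root in [5.222500, 6.505000]
Midpoint of [5.222500, 6.505000] = 5.863750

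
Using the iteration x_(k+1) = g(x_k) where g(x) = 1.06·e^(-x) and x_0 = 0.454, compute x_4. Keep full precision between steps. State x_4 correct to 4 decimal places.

x_1 = g(0.454000) = 0.673188
x_2 = g(0.673188) = 0.540685
x_3 = g(0.540685) = 0.617290
x_4 = g(0.617290) = 0.571768

0.5718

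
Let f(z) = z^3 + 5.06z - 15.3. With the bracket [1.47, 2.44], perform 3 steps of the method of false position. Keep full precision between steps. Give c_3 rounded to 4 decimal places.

1.8211

False-position update: c = (a·f(b) − b·f(a))/(f(b) − f(a)); replace the endpoint whose sign matches f(c).
f(1.470000) = -4.685277, f(2.440000) = 11.573184
step 1: c = 1.749529, f(c) = -1.092328 < 0 → new bracket [1.749529, 2.440000]
step 2: c = 1.809079, f(c) = -0.225373 < 0 → new bracket [1.809079, 2.440000]
step 3: c = 1.821130, f(c) = -0.045274 < 0 → new bracket [1.821130, 2.440000]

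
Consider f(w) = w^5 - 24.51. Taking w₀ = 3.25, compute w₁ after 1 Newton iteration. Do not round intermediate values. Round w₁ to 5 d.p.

2.64394

f'(w) = 5w⁴
w_0 = 3.250000: f = 338.080820, f' = 557.832031 → w_1 = 3.250000 - (338.080820)/(557.832031) = 2.643938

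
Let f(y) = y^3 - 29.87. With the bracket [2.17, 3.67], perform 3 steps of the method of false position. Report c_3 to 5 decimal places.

3.09777

f(2.170000) = -19.651687, f(3.670000) = 19.560863
step 1: c = 2.921737, f(c) = -4.928451 < 0 → new bracket [2.921737, 3.670000]
step 2: c = 3.072324, f(c) = -0.869788 < 0 → new bracket [3.072324, 3.670000]
step 3: c = 3.097769, f(c) = -0.143274 < 0 → new bracket [3.097769, 3.670000]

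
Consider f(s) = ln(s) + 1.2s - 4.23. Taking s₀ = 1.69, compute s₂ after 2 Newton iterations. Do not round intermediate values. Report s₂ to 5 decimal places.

f'(s) = 1/s + 1.2
s_0 = 1.690000: f = -1.677271, f' = 1.791716 → s_1 = 1.690000 - (-1.677271)/(1.791716) = 2.626126
s_1 = 2.626126: f = -0.113139, f' = 1.580789 → s_2 = 2.626126 - (-0.113139)/(1.580789) = 2.697697

2.69770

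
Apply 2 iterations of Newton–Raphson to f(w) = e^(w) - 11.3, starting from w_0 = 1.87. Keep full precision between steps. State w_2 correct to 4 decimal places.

2.4412

Newton update: w ← w − f(w)/f'(w).
f'(w) = e^(w)
w_0 = 1.870000: f = -4.811704, f' = 6.488296 → w_1 = 1.870000 - (-4.811704)/(6.488296) = 2.611597
w_1 = 2.611597: f = 2.320791, f' = 13.620791 → w_2 = 2.611597 - (2.320791)/(13.620791) = 2.441211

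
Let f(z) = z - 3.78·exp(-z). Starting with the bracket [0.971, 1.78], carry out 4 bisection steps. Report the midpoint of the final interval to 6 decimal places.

1.147969

f(0.971000) = -0.460502, f(1.780000) = 1.142548 (opposite signs)
step 1: m = 1.375500, f(m) = 0.420244 > 0 → root in [0.971000, 1.375500]
step 2: m = 1.173250, f(m) = 0.003870 > 0 → root in [0.971000, 1.173250]
step 3: m = 1.072125, f(m) = -0.221695 < 0 → root in [1.072125, 1.173250]
step 4: m = 1.122688, f(m) = -0.107340 < 0 → root in [1.122688, 1.173250]
Midpoint of [1.122688, 1.173250] = 1.147969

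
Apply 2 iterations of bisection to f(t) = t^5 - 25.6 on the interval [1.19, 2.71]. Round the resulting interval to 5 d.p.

f(1.190000) = -23.213646, f(2.710000) = 120.566031 (opposite signs)
step 1: m = 1.950000, f(m) = 2.595062 > 0 → root in [1.190000, 1.950000]
step 2: m = 1.570000, f(m) = -16.061101 < 0 → root in [1.570000, 1.950000]

[1.57000, 1.95000]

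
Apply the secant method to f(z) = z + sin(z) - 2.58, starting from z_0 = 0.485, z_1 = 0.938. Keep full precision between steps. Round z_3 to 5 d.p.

1.54334

f(z_0) = -1.628792, f(z_1) = -0.835623
z_2 = 0.938000 - (-0.835623)·(0.938000 - 0.485000)/(-0.835623 - (-1.628792)) = 1.415247; f(z_2) = -0.176826
z_3 = 1.415247 - (-0.176826)·(1.415247 - 0.938000)/(-0.176826 - (-0.835623)) = 1.543344; f(z_3) = -0.037033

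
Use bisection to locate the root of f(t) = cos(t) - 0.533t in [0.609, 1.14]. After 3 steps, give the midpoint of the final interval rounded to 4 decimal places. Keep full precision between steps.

f(0.609000) = 0.495623, f(1.140000) = -0.190025 (opposite signs)
step 1: m = 0.874500, f(m) = 0.175272 > 0 → root in [0.874500, 1.140000]
step 2: m = 1.007250, f(m) = -0.002677 < 0 → root in [0.874500, 1.007250]
step 3: m = 0.940875, f(m) = 0.087595 > 0 → root in [0.940875, 1.007250]
Midpoint of [0.940875, 1.007250] = 0.974062

0.9741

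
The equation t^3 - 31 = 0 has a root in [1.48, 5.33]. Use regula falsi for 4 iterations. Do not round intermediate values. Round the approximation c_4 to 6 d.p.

f(1.480000) = -27.758208, f(5.330000) = 120.419437
step 1: c = 2.201223, f(c) = -20.334235 < 0 → new bracket [2.201223, 5.330000]
step 2: c = 2.653227, f(c) = -12.322301 < 0 → new bracket [2.653227, 5.330000]
step 3: c = 2.901710, f(c) = -6.567836 < 0 → new bracket [2.901710, 5.330000]
step 4: c = 3.027302, f(c) = -3.256117 < 0 → new bracket [3.027302, 5.330000]

3.027302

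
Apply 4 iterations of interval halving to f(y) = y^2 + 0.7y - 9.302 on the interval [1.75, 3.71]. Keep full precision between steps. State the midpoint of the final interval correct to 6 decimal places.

2.668750

f(1.750000) = -5.014500, f(3.710000) = 7.059100 (opposite signs)
step 1: m = 2.730000, f(m) = 0.061900 > 0 → root in [1.750000, 2.730000]
step 2: m = 2.240000, f(m) = -2.716400 < 0 → root in [2.240000, 2.730000]
step 3: m = 2.485000, f(m) = -1.387275 < 0 → root in [2.485000, 2.730000]
step 4: m = 2.607500, f(m) = -0.677694 < 0 → root in [2.607500, 2.730000]
Midpoint of [2.607500, 2.730000] = 2.668750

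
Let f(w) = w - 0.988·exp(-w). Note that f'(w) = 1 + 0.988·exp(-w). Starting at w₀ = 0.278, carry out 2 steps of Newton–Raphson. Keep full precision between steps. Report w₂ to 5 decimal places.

0.56274

w_0 = 0.278000: f = -0.470209, f' = 1.748209 → w_1 = 0.278000 - (-0.470209)/(1.748209) = 0.546966
w_1 = 0.546966: f = -0.024792, f' = 1.571758 → w_2 = 0.546966 - (-0.024792)/(1.571758) = 0.562740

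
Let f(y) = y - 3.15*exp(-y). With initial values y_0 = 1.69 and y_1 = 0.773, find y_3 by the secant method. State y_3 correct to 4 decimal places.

1.0788

Secant update: y_(k+1) = y_k − f(y_k)·(y_k − y_(k-1))/(f(y_k) − f(y_(k-1))).
f(y_0) = 1.108763, f(y_1) = -0.681122
y_2 = 0.773000 - (-0.681122)·(0.773000 - 1.690000)/(-0.681122 - (1.108763)) = 1.121955; f(y_2) = 0.096180
y_3 = 1.121955 - (0.096180)·(1.121955 - 0.773000)/(0.096180 - (-0.681122)) = 1.078776; f(y_3) = 0.007741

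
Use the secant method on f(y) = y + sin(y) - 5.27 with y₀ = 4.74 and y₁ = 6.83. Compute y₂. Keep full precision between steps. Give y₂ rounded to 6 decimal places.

f(y_0) = -1.529619, f(y_1) = 2.079969
y_2 = 6.830000 - (2.079969)·(6.830000 - 4.740000)/(2.079969 - (-1.529619)) = 5.625670; f(y_2) = -0.255482

5.625670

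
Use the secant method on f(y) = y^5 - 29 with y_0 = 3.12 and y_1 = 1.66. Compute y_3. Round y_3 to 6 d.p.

Secant update: y_(k+1) = y_k − f(y_k)·(y_k − y_(k-1))/(f(y_k) − f(y_(k-1))).
f(y_0) = 266.646655, f(y_1) = -16.395070
y_2 = 1.660000 - (-16.395070)·(1.660000 - 3.120000)/(-16.395070 - (266.646655)) = 1.744570; f(y_2) = -12.839982
y_3 = 1.744570 - (-12.839982)·(1.744570 - 1.660000)/(-12.839982 - (-16.395070)) = 2.050013; f(y_3) = 7.206172

2.050013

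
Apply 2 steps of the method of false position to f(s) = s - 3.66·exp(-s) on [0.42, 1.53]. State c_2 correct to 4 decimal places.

1.1694

f(0.420000) = -1.984791, f(1.530000) = 0.737479
step 1: c = 1.229294, f(c) = 0.158748 > 0 → new bracket [0.420000, 1.229294]
step 2: c = 1.169359, f(c) = 0.032687 > 0 → new bracket [0.420000, 1.169359]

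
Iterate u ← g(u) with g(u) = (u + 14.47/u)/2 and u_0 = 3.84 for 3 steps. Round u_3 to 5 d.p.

u_1 = g(3.840000) = 3.804115
u_2 = g(3.804115) = 3.803945
u_3 = g(3.803945) = 3.803945

3.80395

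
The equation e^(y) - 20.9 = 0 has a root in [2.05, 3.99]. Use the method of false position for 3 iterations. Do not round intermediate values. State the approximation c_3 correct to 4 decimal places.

f(2.050000) = -13.132099, f(3.990000) = 33.154889
step 1: c = 2.600398, f(c) = -7.430901 < 0 → new bracket [2.600398, 3.990000]
step 2: c = 2.854822, f(c) = -3.528655 < 0 → new bracket [2.854822, 3.990000]
step 3: c = 2.964017, f(c) = -1.524357 < 0 → new bracket [2.964017, 3.990000]

2.9640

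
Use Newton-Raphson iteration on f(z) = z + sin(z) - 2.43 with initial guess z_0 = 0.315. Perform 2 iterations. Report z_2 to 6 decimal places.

Newton update: z ← z − f(z)/f'(z).
f'(z) = 1 + cos(z)
z_0 = 0.315000: f = -1.805184, f' = 1.950796 → z_1 = 0.315000 - (-1.805184)/(1.950796) = 1.240357
z_1 = 1.240357: f = -0.243743, f' = 1.324458 → z_2 = 1.240357 - (-0.243743)/(1.324458) = 1.424389

1.424389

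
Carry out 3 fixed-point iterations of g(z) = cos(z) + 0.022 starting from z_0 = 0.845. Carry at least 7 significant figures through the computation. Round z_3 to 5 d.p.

0.72160

z_1 = g(0.845000) = 0.685731
z_2 = g(0.685731) = 0.795956
z_3 = g(0.795956) = 0.721602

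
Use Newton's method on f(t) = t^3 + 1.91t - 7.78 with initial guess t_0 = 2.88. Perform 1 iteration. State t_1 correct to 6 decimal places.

f'(t) = 3t^2 + 1.91
t_0 = 2.880000: f = 21.608672, f' = 26.793200 → t_1 = 2.880000 - (21.608672)/(26.793200) = 2.073502

2.073502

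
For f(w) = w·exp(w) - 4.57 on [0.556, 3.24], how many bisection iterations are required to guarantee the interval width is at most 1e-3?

12

Initial width b − a = 3.24 − 0.556 = 2.684000.
After n steps the width is (b−a)/2^n; need (b−a)/2^n ≤ 1e-3.
So n ≥ log₂(2.684000/1e-3) = log₂(2684.0000) ≈ 11.3902.
Hence n = 12.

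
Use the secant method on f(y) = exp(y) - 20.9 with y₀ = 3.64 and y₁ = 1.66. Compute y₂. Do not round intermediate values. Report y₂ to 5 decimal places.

2.60323

f(y_0) = 17.191837, f(y_1) = -15.640689
y_2 = 1.660000 - (-15.640689)·(1.660000 - 3.640000)/(-15.640689 - (17.191837)) = 2.603228; f(y_2) = -7.392728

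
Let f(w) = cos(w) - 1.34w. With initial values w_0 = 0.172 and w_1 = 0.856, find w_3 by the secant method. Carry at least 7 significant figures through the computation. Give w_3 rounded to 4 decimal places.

Secant update: w_(k+1) = w_k − f(w_k)·(w_k − w_(k-1))/(f(w_k) − f(w_(k-1))).
f(w_0) = 0.754764, f(w_1) = -0.491576
w_2 = 0.856000 - (-0.491576)·(0.856000 - 0.172000)/(-0.491576 - (0.754764)) = 0.586220; f(w_2) = 0.047504
w_3 = 0.586220 - (0.047504)·(0.586220 - 0.856000)/(0.047504 - (-0.491576)) = 0.609993; f(w_3) = 0.002262

0.6100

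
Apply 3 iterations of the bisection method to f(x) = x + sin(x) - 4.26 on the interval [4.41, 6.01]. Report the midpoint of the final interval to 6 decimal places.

f(4.410000) = -0.804628, f(6.010000) = 1.480200 (opposite signs)
step 1: m = 5.210000, f(m) = 0.071275 > 0 → root in [4.410000, 5.210000]
step 2: m = 4.810000, f(m) = -0.445240 < 0 → root in [4.810000, 5.210000]
step 3: m = 5.010000, f(m) = -0.206040 < 0 → root in [5.010000, 5.210000]
Midpoint of [5.010000, 5.210000] = 5.110000

5.110000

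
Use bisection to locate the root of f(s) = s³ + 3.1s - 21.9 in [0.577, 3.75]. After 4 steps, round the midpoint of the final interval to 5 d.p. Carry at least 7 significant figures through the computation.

f(0.577000) = -19.919200, f(3.750000) = 42.459375 (opposite signs)
step 1: m = 2.163500, f(m) = -5.066386 < 0 → root in [2.163500, 3.750000]
step 2: m = 2.956750, f(m) = 13.114929 > 0 → root in [2.163500, 2.956750]
step 3: m = 2.560125, f(m) = 2.816061 > 0 → root in [2.163500, 2.560125]
step 4: m = 2.361813, f(m) = -1.403817 < 0 → root in [2.361813, 2.560125]
Midpoint of [2.361813, 2.560125] = 2.460969

2.46097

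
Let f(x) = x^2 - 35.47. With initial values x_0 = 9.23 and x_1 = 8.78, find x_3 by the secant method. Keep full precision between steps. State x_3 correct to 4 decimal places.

Secant update: x_(k+1) = x_k − f(x_k)·(x_k − x_(k-1))/(f(x_k) − f(x_(k-1))).
f(x_0) = 49.722900, f(x_1) = 41.618400
x_2 = 8.780000 - (41.618400)·(8.780000 - 9.230000)/(41.618400 - (49.722900)) = 6.469150; f(x_2) = 6.379908
x_3 = 6.469150 - (6.379908)·(6.469150 - 8.780000)/(6.379908 - (41.618400)) = 6.050773; f(x_3) = 1.141848

6.0508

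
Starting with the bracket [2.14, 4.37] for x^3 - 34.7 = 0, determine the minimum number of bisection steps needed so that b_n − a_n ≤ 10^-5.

Initial width b − a = 4.37 − 2.14 = 2.230000.
After n steps the width is (b−a)/2^n; need (b−a)/2^n ≤ 10^-5.
So n ≥ log₂(2.230000/10^-5) = log₂(223000.0000) ≈ 17.7667.
Hence n = 18.

18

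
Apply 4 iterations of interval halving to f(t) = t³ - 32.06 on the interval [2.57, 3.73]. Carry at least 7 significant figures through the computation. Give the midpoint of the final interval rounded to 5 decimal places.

f(2.570000) = -15.085407, f(3.730000) = 19.835117 (opposite signs)
step 1: m = 3.150000, f(m) = -0.804125 < 0 → root in [3.150000, 3.730000]
step 2: m = 3.440000, f(m) = 8.647584 > 0 → root in [3.150000, 3.440000]
step 3: m = 3.295000, f(m) = 3.713897 > 0 → root in [3.150000, 3.295000]
step 4: m = 3.222500, f(m) = 1.404071 > 0 → root in [3.150000, 3.222500]
Midpoint of [3.150000, 3.222500] = 3.186250

3.18625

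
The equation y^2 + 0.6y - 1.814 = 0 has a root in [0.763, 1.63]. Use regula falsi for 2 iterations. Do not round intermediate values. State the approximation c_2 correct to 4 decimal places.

1.0700

f(0.763000) = -0.774031, f(1.630000) = 1.820900
step 1: c = 1.021614, f(c) = -0.157337 < 0 → new bracket [1.021614, 1.630000]
step 2: c = 1.070001, f(c) = -0.027097 < 0 → new bracket [1.070001, 1.630000]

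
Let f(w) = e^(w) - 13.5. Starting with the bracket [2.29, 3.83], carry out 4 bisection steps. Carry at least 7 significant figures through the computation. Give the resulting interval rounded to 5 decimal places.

f(2.290000) = -3.625062, f(3.830000) = 32.562538 (opposite signs)
step 1: m = 3.060000, f(m) = 7.827557 > 0 → root in [2.290000, 3.060000]
step 2: m = 2.675000, f(m) = 1.012350 > 0 → root in [2.290000, 2.675000]
step 3: m = 2.482500, f(m) = -1.528845 < 0 → root in [2.482500, 2.675000]
step 4: m = 2.578750, f(m) = -0.319348 < 0 → root in [2.578750, 2.675000]

[2.57875, 2.67500]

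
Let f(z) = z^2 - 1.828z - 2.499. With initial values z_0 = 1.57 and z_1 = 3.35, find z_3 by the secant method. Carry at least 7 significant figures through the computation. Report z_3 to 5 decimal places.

Secant update: z_(k+1) = z_k − f(z_k)·(z_k − z_(k-1))/(f(z_k) − f(z_(k-1))).
f(z_0) = -2.904060, f(z_1) = 2.599700
z_2 = 3.350000 - (2.599700)·(3.350000 - 1.570000)/(2.599700 - (-2.904060)) = 2.509217; f(z_2) = -0.789678
z_3 = 2.509217 - (-0.789678)·(2.509217 - 3.350000)/(-0.789678 - (2.599700)) = 2.705108; f(z_3) = -0.126328

2.70511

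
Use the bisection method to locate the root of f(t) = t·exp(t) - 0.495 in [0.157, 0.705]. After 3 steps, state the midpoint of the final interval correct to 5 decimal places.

f(0.157000) = -0.311311, f(0.705000) = 0.931812 (opposite signs)
step 1: m = 0.431000, f(m) = 0.168221 > 0 → root in [0.157000, 0.431000]
step 2: m = 0.294000, f(m) = -0.100516 < 0 → root in [0.294000, 0.431000]
step 3: m = 0.362500, f(m) = 0.025882 > 0 → root in [0.294000, 0.362500]
Midpoint of [0.294000, 0.362500] = 0.328250

0.32825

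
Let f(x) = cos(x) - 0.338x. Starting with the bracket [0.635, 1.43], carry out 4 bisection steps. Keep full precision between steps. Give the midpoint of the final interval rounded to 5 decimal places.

1.15672

f(0.635000) = 0.590442, f(1.430000) = -0.343008 (opposite signs)
step 1: m = 1.032500, f(m) = 0.163689 > 0 → root in [1.032500, 1.430000]
step 2: m = 1.231250, f(m) = -0.083103 < 0 → root in [1.032500, 1.231250]
step 3: m = 1.131875, f(m) = 0.042390 > 0 → root in [1.131875, 1.231250]
step 4: m = 1.181563, f(m) = -0.019888 < 0 → root in [1.131875, 1.181563]
Midpoint of [1.131875, 1.181563] = 1.156719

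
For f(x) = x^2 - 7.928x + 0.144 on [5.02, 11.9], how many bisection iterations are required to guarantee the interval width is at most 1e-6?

Initial width b − a = 11.9 − 5.02 = 6.880000.
After n steps the width is (b−a)/2^n; need (b−a)/2^n ≤ 1e-6.
So n ≥ log₂(6.880000/1e-6) = log₂(6880000.0000) ≈ 22.7140.
Hence n = 23.

23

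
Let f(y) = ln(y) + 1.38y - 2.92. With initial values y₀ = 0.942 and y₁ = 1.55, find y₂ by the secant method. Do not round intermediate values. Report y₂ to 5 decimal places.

1.70586

f(y_0) = -1.679790, f(y_1) = -0.342745
y_2 = 1.550000 - (-0.342745)·(1.550000 - 0.942000)/(-0.342745 - (-1.679790)) = 1.705858; f(y_2) = -0.031848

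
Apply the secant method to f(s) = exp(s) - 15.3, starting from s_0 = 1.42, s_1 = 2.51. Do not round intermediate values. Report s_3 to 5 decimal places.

2.70799

f(s_0) = -11.162880, f(s_1) = -2.995070
s_2 = 2.510000 - (-2.995070)·(2.510000 - 1.420000)/(-2.995070 - (-11.162880)) = 2.909694; f(s_2) = 3.051186
s_3 = 2.909694 - (3.051186)·(2.909694 - 2.510000)/(3.051186 - (-2.995070)) = 2.707992; f(s_3) = -0.300869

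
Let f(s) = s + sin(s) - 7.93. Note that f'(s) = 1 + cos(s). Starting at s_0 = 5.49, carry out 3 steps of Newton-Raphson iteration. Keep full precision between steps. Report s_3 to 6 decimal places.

7.160769

s_0 = 5.490000: f = -3.152592, f' = 1.701579 → s_1 = 5.490000 - (-3.152592)/(1.701579) = 7.342745
s_1 = 7.342745: f = 0.284885, f' = 1.489256 → s_2 = 7.342745 - (0.284885)/(1.489256) = 7.151451
s_2 = 7.151451: f = -0.015339, f' = 1.646151 → s_3 = 7.151451 - (-0.015339)/(1.646151) = 7.160769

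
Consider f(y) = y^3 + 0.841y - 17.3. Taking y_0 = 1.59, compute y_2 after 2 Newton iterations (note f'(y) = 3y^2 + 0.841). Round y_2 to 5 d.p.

2.56312

y_0 = 1.590000: f = -11.943131, f' = 8.425300 → y_1 = 1.590000 - (-11.943131)/(8.425300) = 3.007532
y_1 = 3.007532: f = 12.433205, f' = 27.976743 → y_2 = 3.007532 - (12.433205)/(27.976743) = 2.563120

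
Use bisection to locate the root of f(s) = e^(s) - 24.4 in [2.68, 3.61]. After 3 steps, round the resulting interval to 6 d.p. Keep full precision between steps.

f(2.680000) = -9.814907, f(3.610000) = 12.566053 (opposite signs)
step 1: m = 3.145000, f(m) = -1.180325 < 0 → root in [3.145000, 3.610000]
step 2: m = 3.377500, f(m) = 4.897436 > 0 → root in [3.145000, 3.377500]
step 3: m = 3.261250, f(m) = 1.682119 > 0 → root in [3.145000, 3.261250]

[3.145000, 3.261250]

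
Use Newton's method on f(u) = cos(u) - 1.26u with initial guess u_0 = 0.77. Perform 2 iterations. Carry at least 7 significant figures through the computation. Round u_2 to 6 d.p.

0.637684

Newton update: u ← u − f(u)/f'(u).
f'(u) = -sin(u) - 1.26
u_0 = 0.770000: f = -0.252289, f' = -1.956135 → u_1 = 0.770000 - (-0.252289)/(-1.956135) = 0.641027
u_1 = 0.641027: f = -0.006211, f' = -1.858019 → u_2 = 0.641027 - (-0.006211)/(-1.858019) = 0.637684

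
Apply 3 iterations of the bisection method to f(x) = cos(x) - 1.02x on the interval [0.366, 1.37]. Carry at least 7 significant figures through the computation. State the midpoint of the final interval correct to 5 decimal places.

0.67975

f(0.366000) = 0.560446, f(1.370000) = -1.197950 (opposite signs)
step 1: m = 0.868000, f(m) = -0.239006 < 0 → root in [0.366000, 0.868000]
step 2: m = 0.617000, f(m) = 0.186278 > 0 → root in [0.617000, 0.868000]
step 3: m = 0.742500, f(m) = -0.020569 < 0 → root in [0.617000, 0.742500]
Midpoint of [0.617000, 0.742500] = 0.679750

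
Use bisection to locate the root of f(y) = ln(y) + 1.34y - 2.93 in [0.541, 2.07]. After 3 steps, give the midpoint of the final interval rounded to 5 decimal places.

f(0.541000) = -2.819396, f(2.070000) = 0.571349 (opposite signs)
step 1: m = 1.305500, f(m) = -0.914044 < 0 → root in [1.305500, 2.070000]
step 2: m = 1.687750, f(m) = -0.145019 < 0 → root in [1.687750, 2.070000]
step 3: m = 1.878875, f(m) = 0.218366 > 0 → root in [1.687750, 1.878875]
Midpoint of [1.687750, 1.878875] = 1.783312

1.78331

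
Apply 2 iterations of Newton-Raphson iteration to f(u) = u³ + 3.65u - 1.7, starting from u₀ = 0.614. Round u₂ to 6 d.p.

0.442116

f'(u) = 3u² + 3.65
u_0 = 0.614000: f = 0.772576, f' = 4.780988 → u_1 = 0.614000 - (0.772576)/(4.780988) = 0.452407
u_1 = 0.452407: f = 0.043879, f' = 4.264016 → u_2 = 0.452407 - (0.043879)/(4.264016) = 0.442116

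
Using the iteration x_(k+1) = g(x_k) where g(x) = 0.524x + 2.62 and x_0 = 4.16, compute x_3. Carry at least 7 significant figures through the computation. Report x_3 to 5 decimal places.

x_1 = g(4.160000) = 4.799840
x_2 = g(4.799840) = 5.135116
x_3 = g(5.135116) = 5.310801

5.31080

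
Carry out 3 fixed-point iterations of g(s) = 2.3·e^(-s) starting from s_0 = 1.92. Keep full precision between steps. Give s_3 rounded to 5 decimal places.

s_1 = g(1.920000) = 0.337196
s_2 = g(0.337196) = 1.641669
s_3 = g(1.641669) = 0.445410

0.44541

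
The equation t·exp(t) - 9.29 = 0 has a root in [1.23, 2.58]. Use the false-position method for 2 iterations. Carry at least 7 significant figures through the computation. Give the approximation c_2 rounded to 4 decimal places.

1.5811

f(1.230000) = -5.081888, f(2.580000) = 24.758616
step 1: c = 1.459907, f(c) = -3.004281 < 0 → new bracket [1.459907, 2.580000]
step 2: c = 1.581115, f(c) = -1.605195 < 0 → new bracket [1.581115, 2.580000]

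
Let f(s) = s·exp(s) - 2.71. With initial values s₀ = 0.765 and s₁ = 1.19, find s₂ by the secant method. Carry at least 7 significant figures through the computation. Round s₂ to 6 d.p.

0.964792

f(s_0) = -1.066019, f(s_1) = 1.201627
s_2 = 1.190000 - (1.201627)·(1.190000 - 0.765000)/(1.201627 - (-1.066019)) = 0.964792; f(s_2) = -0.178151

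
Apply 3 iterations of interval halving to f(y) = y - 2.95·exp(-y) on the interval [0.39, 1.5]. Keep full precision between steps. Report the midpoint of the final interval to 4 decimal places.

1.0144

f(0.390000) = -1.607318, f(1.500000) = 0.841766 (opposite signs)
step 1: m = 0.945000, f(m) = -0.201605 < 0 → root in [0.945000, 1.500000]
step 2: m = 1.222500, f(m) = 0.353746 > 0 → root in [0.945000, 1.222500]
step 3: m = 1.083750, f(m) = 0.085693 > 0 → root in [0.945000, 1.083750]
Midpoint of [0.945000, 1.083750] = 1.014375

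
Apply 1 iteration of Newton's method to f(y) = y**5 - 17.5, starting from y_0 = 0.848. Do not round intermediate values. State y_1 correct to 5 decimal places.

7.44678

f'(y) = 5y**4
y_0 = 0.848000: f = -17.061490, f' = 2.585553 → y_1 = 0.848000 - (-17.061490)/(2.585553) = 7.446778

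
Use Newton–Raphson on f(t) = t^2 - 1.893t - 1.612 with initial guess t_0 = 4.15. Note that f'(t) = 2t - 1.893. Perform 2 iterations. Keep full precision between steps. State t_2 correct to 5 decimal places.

2.57220

t_0 = 4.150000: f = 7.754550, f' = 6.407000 → t_1 = 4.150000 - (7.754550)/(6.407000) = 2.939675
t_1 = 2.939675: f = 1.464886, f' = 3.986351 → t_2 = 2.939675 - (1.464886)/(3.986351) = 2.572200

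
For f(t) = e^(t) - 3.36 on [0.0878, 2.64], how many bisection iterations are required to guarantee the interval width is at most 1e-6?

Initial width b − a = 2.64 − 0.0878 = 2.552200.
After n steps the width is (b−a)/2^n; need (b−a)/2^n ≤ 1e-6.
So n ≥ log₂(2.552200/1e-6) = log₂(2552200.0000) ≈ 21.2833.
Hence n = 22.

22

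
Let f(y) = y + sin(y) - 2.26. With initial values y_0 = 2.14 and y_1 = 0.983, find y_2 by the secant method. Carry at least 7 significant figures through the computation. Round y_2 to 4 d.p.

1.4240

f(y_0) = 0.722330, f(y_1) = -0.444835
y_2 = 0.983000 - (-0.444835)·(0.983000 - 2.140000)/(-0.444835 - (0.722330)) = 1.423961; f(y_2) = 0.153200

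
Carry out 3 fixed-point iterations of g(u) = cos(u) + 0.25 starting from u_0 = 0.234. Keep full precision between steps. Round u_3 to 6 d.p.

u_1 = g(0.234000) = 1.222747
u_2 = g(1.222747) = 0.591065
u_3 = g(0.591065) = 1.080348

1.080348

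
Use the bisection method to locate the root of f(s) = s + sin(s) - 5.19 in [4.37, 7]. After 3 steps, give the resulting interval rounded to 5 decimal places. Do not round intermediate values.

f(4.370000) = -1.761955, f(7.000000) = 2.466987 (opposite signs)
step 1: m = 5.685000, f(m) = -0.068144 < 0 → root in [5.685000, 7.000000]
step 2: m = 6.342500, f(m) = 1.211780 > 0 → root in [5.685000, 6.342500]
step 3: m = 6.013750, f(m) = 0.557563 > 0 → root in [5.685000, 6.013750]

[5.68500, 6.01375]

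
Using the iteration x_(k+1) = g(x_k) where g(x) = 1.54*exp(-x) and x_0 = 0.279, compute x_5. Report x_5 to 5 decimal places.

0.85023

x_1 = g(0.279000) = 1.165071
x_2 = g(1.165071) = 0.480327
x_3 = g(0.480327) = 0.952615
x_4 = g(0.952615) = 0.594026
x_5 = g(0.594026) = 0.850234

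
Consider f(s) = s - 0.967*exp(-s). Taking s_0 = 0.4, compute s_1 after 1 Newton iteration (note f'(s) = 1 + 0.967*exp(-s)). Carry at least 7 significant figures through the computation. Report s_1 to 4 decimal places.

0.5506

s_0 = 0.400000: f = -0.248199, f' = 1.648199 → s_1 = 0.400000 - (-0.248199)/(1.648199) = 0.550588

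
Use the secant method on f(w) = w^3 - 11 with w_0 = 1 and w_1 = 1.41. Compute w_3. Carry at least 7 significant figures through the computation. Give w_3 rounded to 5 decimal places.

1.88322

f(w_0) = -10.000000, f(w_1) = -8.196779
w_2 = 1.410000 - (-8.196779)·(1.410000 - 1.000000)/(-8.196779 - (-10.000000)) = 3.273709; f(w_2) = 24.084901
w_3 = 3.273709 - (24.084901)·(3.273709 - 1.410000)/(24.084901 - (-8.196779)) = 1.883222; f(w_3) = -4.321102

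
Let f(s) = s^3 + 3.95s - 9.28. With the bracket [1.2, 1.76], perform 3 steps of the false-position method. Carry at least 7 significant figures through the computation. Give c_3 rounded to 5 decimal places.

1.49777

f(1.200000) = -2.812000, f(1.760000) = 3.123776
step 1: c = 1.465293, f(c) = -0.345986 < 0 → new bracket [1.465293, 1.760000]
step 2: c = 1.494680, f(c) = -0.036801 < 0 → new bracket [1.494680, 1.760000]
step 3: c = 1.497769, f(c) = -0.003850 < 0 → new bracket [1.497769, 1.760000]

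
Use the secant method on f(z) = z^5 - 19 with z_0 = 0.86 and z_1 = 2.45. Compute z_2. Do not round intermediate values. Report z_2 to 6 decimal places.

Secant update: z_(k+1) = z_k − f(z_k)·(z_k − z_(k-1))/(f(z_k) − f(z_(k-1))).
f(z_0) = -18.529573, f(z_1) = 69.273515
z_2 = 2.450000 - (69.273515)·(2.450000 - 0.860000)/(69.273515 - (-18.529573)) = 1.195547; f(z_2) = -16.557512

1.195547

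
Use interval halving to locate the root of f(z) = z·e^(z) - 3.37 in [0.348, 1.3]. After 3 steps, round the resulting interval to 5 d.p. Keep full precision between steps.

f(0.348000) = -2.877151, f(1.300000) = 1.400086 (opposite signs)
step 1: m = 0.824000, f(m) = -1.491610 < 0 → root in [0.824000, 1.300000]
step 2: m = 1.062000, f(m) = -0.298537 < 0 → root in [1.062000, 1.300000]
step 3: m = 1.181000, f(m) = 0.477261 > 0 → root in [1.062000, 1.181000]

[1.06200, 1.18100]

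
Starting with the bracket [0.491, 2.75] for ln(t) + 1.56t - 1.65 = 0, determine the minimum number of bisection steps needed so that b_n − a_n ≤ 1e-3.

12

Initial width b − a = 2.75 − 0.491 = 2.259000.
After n steps the width is (b−a)/2^n; need (b−a)/2^n ≤ 1e-3.
So n ≥ log₂(2.259000/1e-3) = log₂(2259.0000) ≈ 11.1415.
Hence n = 12.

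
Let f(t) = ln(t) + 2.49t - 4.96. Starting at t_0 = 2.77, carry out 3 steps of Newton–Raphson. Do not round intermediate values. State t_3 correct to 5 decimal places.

1.76402

f'(t) = 1/t + 2.49
t_0 = 2.770000: f = 2.956147, f' = 2.851011 → t_1 = 2.770000 - (2.956147)/(2.851011) = 1.733123
t_1 = 1.733123: f = -0.094598, f' = 3.066993 → t_2 = 1.733123 - (-0.094598)/(3.066993) = 1.763967
t_2 = 1.763967: f = -0.000157, f' = 3.056904 → t_3 = 1.763967 - (-0.000157)/(3.056904) = 1.764018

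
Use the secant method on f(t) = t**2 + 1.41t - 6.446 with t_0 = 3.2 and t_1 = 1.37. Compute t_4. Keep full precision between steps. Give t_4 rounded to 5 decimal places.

f(t_0) = 8.306000, f(t_1) = -2.637400
t_2 = 1.370000 - (-2.637400)·(1.370000 - 3.200000)/(-2.637400 - (8.306000)) = 1.811037; f(t_2) = -0.612584
t_3 = 1.811037 - (-0.612584)·(1.811037 - 1.370000)/(-0.612584 - (-2.637400)) = 1.944467; f(t_3) = 0.076651
t_4 = 1.944467 - (0.076651)·(1.944467 - 1.811037)/(0.076651 - (-0.612584)) = 1.929628; f(t_4) = -0.001760

1.92963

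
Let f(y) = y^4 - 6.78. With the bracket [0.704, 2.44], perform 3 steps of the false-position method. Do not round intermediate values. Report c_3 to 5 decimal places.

1.41250

False-position update: c = (a·f(b) − b·f(a))/(f(b) − f(a)); replace the endpoint whose sign matches f(c).
f(0.704000) = -6.534365, f(2.440000) = 28.665353
step 1: c = 1.026266, f(c) = -5.670725 < 0 → new bracket [1.026266, 2.440000]
step 2: c = 1.259749, f(c) = -4.261535 < 0 → new bracket [1.259749, 2.440000]
step 3: c = 1.412502, f(c) = -2.799330 < 0 → new bracket [1.412502, 2.440000]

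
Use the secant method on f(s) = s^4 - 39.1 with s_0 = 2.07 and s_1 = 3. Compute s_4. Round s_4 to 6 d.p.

2.503101

f(s_0) = -20.739632, f(s_1) = 41.900000
s_2 = 3.000000 - (41.900000)·(3.000000 - 2.070000)/(41.900000 - (-20.739632)) = 2.377918; f(s_2) = -7.126708
s_3 = 2.377918 - (-7.126708)·(2.377918 - 3.000000)/(-7.126708 - (41.900000)) = 2.468346; f(s_3) = -1.978615
s_4 = 2.468346 - (-1.978615)·(2.468346 - 2.377918)/(-1.978615 - (-7.126708)) = 2.503101; f(s_4) = 0.156684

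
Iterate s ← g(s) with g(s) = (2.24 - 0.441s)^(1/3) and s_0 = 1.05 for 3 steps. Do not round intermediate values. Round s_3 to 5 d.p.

s_1 = g(1.050000) = 1.211226
s_2 = g(1.211226) = 1.194850
s_3 = g(1.194850) = 1.196534

1.19653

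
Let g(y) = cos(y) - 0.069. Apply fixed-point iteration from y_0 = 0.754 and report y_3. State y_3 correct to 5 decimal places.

y_1 = g(0.754000) = 0.659956
y_2 = g(0.659956) = 0.721019
y_3 = g(0.721019) = 0.682133

0.68213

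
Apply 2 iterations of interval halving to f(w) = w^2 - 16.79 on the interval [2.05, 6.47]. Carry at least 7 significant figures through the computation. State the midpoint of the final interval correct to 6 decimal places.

3.707500

f(2.050000) = -12.587500, f(6.470000) = 25.070900 (opposite signs)
step 1: m = 4.260000, f(m) = 1.357600 > 0 → root in [2.050000, 4.260000]
step 2: m = 3.155000, f(m) = -6.835975 < 0 → root in [3.155000, 4.260000]
Midpoint of [3.155000, 4.260000] = 3.707500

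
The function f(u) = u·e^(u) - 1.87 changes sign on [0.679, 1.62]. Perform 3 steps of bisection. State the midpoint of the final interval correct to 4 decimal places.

0.8554

f(0.679000) = -0.531077, f(1.620000) = 6.316006 (opposite signs)
step 1: m = 1.149500, f(m) = 1.758528 > 0 → root in [0.679000, 1.149500]
step 2: m = 0.914250, f(m) = 0.410965 > 0 → root in [0.679000, 0.914250]
step 3: m = 0.796625, f(m) = -0.103052 < 0 → root in [0.796625, 0.914250]
Midpoint of [0.796625, 0.914250] = 0.855438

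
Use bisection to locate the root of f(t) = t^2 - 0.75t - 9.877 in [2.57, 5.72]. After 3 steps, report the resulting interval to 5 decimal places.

[3.35750, 3.75125]

f(2.570000) = -5.199600, f(5.720000) = 18.551400 (opposite signs)
step 1: m = 4.145000, f(m) = 4.195275 > 0 → root in [2.570000, 4.145000]
step 2: m = 3.357500, f(m) = -1.122319 < 0 → root in [3.357500, 4.145000]
step 3: m = 3.751250, f(m) = 1.381439 > 0 → root in [3.357500, 3.751250]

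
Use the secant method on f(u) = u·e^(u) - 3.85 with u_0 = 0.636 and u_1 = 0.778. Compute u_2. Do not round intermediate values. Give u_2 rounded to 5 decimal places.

f(u_0) = -2.648653, f(u_1) = -2.156206
u_2 = 0.778000 - (-2.156206)·(0.778000 - 0.636000)/(-2.156206 - (-2.648653)) = 1.399754; f(u_2) = 1.824884

1.39975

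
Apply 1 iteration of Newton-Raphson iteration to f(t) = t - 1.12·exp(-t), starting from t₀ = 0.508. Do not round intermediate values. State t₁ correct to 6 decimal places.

f'(t) = 1 + 1.12·exp(-t)
t_0 = 0.508000: f = -0.165902, f' = 1.673902 → t_1 = 0.508000 - (-0.165902)/(1.673902) = 0.607111

0.607111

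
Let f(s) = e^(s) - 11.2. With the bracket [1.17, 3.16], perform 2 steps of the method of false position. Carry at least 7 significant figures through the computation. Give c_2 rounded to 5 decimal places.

f(1.170000) = -7.978007, f(3.160000) = 12.370596
step 1: c = 1.950213, f(c) = -4.169819 < 0 → new bracket [1.950213, 3.160000]
step 2: c = 2.255198, f(c) = -1.662814 < 0 → new bracket [2.255198, 3.160000]

2.25520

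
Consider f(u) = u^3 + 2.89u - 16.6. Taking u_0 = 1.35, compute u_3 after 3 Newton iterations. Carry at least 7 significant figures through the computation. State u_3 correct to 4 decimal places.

f'(u) = 3u^2 + 2.89
u_0 = 1.350000: f = -10.238125, f' = 8.357500 → u_1 = 1.350000 - (-10.238125)/(8.357500) = 2.575022
u_1 = 2.575022: f = 7.916120, f' = 22.782222 → u_2 = 2.575022 - (7.916120)/(22.782222) = 2.227553
u_2 = 2.227553: f = 0.890733, f' = 17.775980 → u_3 = 2.227553 - (0.890733)/(17.775980) = 2.177444

2.1774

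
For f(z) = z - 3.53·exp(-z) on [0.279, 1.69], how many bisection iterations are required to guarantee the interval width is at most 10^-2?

8

Initial width b − a = 1.69 − 0.279 = 1.411000.
After n steps the width is (b−a)/2^n; need (b−a)/2^n ≤ 10^-2.
So n ≥ log₂(1.411000/10^-2) = log₂(141.1000) ≈ 7.1406.
Hence n = 8.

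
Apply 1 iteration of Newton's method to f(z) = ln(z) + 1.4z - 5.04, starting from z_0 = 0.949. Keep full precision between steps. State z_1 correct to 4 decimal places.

Newton update: z ← z − f(z)/f'(z).
f'(z) = 1/z + 1.4
z_0 = 0.949000: f = -3.763746, f' = 2.453741 → z_1 = 0.949000 - (-3.763746)/(2.453741) = 2.482881

2.4829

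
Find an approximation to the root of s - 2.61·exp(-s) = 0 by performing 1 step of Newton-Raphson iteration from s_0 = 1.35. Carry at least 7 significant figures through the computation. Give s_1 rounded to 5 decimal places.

0.94837

f'(s) = 1 + 2.61·exp(-s)
s_0 = 1.350000: f = 0.673383, f' = 1.676617 → s_1 = 1.350000 - (0.673383)/(1.676617) = 0.948368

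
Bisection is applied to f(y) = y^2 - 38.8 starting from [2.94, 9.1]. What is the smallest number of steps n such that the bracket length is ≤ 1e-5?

20

Initial width b − a = 9.1 − 2.94 = 6.160000.
After n steps the width is (b−a)/2^n; need (b−a)/2^n ≤ 1e-5.
So n ≥ log₂(6.160000/1e-5) = log₂(616000.0000) ≈ 19.2326.
Hence n = 20.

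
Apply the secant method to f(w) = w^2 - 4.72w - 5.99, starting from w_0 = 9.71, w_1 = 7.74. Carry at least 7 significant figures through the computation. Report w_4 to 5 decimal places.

f(w_0) = 42.462900, f(w_1) = 17.384800
w_2 = 7.740000 - (17.384800)·(7.740000 - 9.710000)/(17.384800 - (42.462900)) = 6.374344; f(w_2) = 4.555358
w_3 = 6.374344 - (4.555358)·(6.374344 - 7.740000)/(4.555358 - (17.384800)) = 5.889440; f(w_3) = 0.897345
w_4 = 5.889440 - (0.897345)·(5.889440 - 6.374344)/(0.897345 - (4.555358)) = 5.770488; f(w_4) = 0.071830

5.77049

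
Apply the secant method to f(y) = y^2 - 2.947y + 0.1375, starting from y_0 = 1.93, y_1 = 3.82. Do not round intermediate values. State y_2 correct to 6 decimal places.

f(y_0) = -1.825310, f(y_1) = 3.472360
y_2 = 3.820000 - (3.472360)·(3.820000 - 1.930000)/(3.472360 - (-1.825310)) = 2.581199; f(y_2) = -0.806706

2.581199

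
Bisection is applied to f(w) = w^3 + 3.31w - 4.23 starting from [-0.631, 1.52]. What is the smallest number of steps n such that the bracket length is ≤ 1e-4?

Initial width b − a = 1.52 − -0.631 = 2.151000.
After n steps the width is (b−a)/2^n; need (b−a)/2^n ≤ 1e-4.
So n ≥ log₂(2.151000/1e-4) = log₂(21510.0000) ≈ 14.3927.
Hence n = 15.

15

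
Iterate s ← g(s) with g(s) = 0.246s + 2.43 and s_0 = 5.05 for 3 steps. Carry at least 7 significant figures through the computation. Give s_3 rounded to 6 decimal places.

s_1 = g(5.050000) = 3.672300
s_2 = g(3.672300) = 3.333386
s_3 = g(3.333386) = 3.250013

3.250013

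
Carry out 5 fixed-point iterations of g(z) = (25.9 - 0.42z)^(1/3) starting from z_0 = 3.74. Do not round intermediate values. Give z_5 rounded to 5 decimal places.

z_1 = g(3.740000) = 2.897628
z_2 = g(2.897628) = 2.911606
z_3 = g(2.911606) = 2.911375
z_4 = g(2.911375) = 2.911379
z_5 = g(2.911379) = 2.911379

2.91138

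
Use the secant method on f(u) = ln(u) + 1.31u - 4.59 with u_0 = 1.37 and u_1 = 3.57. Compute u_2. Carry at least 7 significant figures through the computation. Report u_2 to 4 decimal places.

f(u_0) = -2.480489, f(u_1) = 1.359266
u_2 = 3.570000 - (1.359266)·(3.570000 - 1.370000)/(1.359266 - (-2.480489)) = 2.791204; f(u_2) = 0.092951

2.7912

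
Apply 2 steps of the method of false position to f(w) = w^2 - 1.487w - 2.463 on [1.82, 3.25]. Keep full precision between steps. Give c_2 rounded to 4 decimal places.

f(1.820000) = -1.856940, f(3.250000) = 3.266750
step 1: c = 2.338264, f(c) = -0.472520 < 0 → new bracket [2.338264, 3.250000]
step 2: c = 2.453477, f(c) = -0.091770 < 0 → new bracket [2.453477, 3.250000]

2.4535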